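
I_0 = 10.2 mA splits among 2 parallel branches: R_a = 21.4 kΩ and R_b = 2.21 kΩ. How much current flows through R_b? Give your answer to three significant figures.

Two-branch current divider: I_k = I_0 · R_other/(R_1 + R_2).
So I = 10.2 × 21.4/23.61 = 9.245 mA.

I ≈ 9.25 mA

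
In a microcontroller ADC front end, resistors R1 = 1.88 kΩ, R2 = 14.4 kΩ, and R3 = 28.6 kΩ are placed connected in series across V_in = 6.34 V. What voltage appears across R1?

Series total: ΣR = 1.88 + 14.4 + 28.6 = 44.88 kΩ.
V = V_in · R/ΣR = 6.34 × 0.04189 = 0.2656 V.

V ≈ 0.266 V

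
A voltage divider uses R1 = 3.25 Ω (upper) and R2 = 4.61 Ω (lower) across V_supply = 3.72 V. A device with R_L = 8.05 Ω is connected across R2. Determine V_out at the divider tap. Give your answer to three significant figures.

V_out ≈ 1.76 V

R2 ‖ R_L = (4.61 × 8.05)/(4.61 + 8.05) = 2.931 Ω.
Voltage divider with the loaded lower leg: V_out = 3.72 × 2.931/(3.25 + 2.931) = 3.72 × 0.4742 = 1.764 V.
(Unloaded it would be 2.18 V; the load pulls it down.)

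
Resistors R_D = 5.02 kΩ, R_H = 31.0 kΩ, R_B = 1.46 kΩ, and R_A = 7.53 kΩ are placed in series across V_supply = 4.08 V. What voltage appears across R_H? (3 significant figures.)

ΣR = 5.02 + 31.0 + 1.46 + 7.53 = 45.01 kΩ.
By the voltage-divider rule, V = 4.08 × 31.00/45.01 = 2.810 V.

V ≈ 2.81 V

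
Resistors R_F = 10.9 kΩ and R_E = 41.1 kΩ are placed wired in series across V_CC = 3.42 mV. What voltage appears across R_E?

V ≈ 2.70 mV

Series total: ΣR = 10.9 + 41.1 = 52.00 kΩ.
By the voltage-divider rule, V = 3.42 × 41.10/52.00 = 2.703 mV.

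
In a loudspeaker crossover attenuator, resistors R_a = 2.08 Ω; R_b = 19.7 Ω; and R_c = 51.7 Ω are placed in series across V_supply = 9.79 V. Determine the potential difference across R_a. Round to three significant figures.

Series total: ΣR = 2.08 + 19.7 + 51.7 = 73.48 Ω.
Voltage divider: V = V_supply · (2.080 / 73.48) = 9.79 × 0.02831 = 0.2771 V.

V ≈ 0.277 V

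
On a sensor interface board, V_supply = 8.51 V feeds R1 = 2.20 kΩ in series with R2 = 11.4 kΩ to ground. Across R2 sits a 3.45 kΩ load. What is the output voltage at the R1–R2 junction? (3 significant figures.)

V_out ≈ 4.65 V

First combine the lower leg with the load: R2 ‖ R_L = 2.648 kΩ.
Voltage divider with the loaded lower leg: V_out = 8.51 × 2.648/(2.20 + 2.648) = 8.51 × 0.5463 = 4.649 V.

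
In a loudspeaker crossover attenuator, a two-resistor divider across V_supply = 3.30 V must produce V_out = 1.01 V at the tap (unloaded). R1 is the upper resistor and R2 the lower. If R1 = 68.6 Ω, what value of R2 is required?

R2 ≈ 30.3 Ω

The divider ratio is R2/(R1+R2) = 1.01/3.30 = 0.3061.
R2 = R1 · 0.3061/(1 − 0.3061) = 30.26 Ω.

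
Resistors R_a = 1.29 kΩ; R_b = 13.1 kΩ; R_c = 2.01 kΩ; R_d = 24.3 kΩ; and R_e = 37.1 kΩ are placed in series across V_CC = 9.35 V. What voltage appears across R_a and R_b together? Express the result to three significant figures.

ΣR = 1.29 + 13.1 + 2.01 + 24.3 + 37.1 = 77.80 kΩ.
R_{R_a..R_b} = 1.29 + 13.1 = 14.39 kΩ.
Voltage divider: V = V_CC · (14.39 / 77.80) = 9.35 × 0.1850 = 1.729 V.

V ≈ 1.73 V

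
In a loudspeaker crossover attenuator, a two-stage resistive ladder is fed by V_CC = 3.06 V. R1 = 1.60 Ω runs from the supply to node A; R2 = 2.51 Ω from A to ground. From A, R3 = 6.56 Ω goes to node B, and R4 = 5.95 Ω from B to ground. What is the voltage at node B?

V_B ≈ 0.824 V

The second stage (R3 + R4 = 12.51 Ω) loads node A in parallel with R2.
R2 ‖ (R3+R4) = 2.091 Ω.
First divider: V_A = V_CC · 2.091/(1.60 + 2.091) = 1.733 V.
Stage 2 is unloaded, so V_B = V_A · R4/(R3+R4) = 1.733 × 5.95/12.51 = 0.8244 V.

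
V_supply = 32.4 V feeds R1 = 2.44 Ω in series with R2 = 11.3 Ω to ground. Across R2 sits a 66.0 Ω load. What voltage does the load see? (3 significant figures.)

V_out ≈ 25.9 V

First combine the lower leg with the load: R2 ‖ R_L = 9.648 Ω.
Now apply the divider: V_out = 32.4 × 0.7981 = 25.86 V.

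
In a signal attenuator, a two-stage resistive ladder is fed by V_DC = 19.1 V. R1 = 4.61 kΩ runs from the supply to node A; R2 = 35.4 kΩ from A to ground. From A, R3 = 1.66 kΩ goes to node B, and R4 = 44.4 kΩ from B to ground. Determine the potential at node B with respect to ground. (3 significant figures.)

V_B ≈ 15.0 V

Node A sees R2 in parallel with the series input of stage 2, R3 + R4 = 46.06 kΩ.
Effective lower resistance at A: R2 ‖ 46.06 = 20.02 kΩ.
So V_A = 19.1 × 0.8128 = 15.52 V.
Then the unloaded second divider: V_B = V_A × R4/(R3+R4) = 15.52 × 0.9640 = 14.97 V.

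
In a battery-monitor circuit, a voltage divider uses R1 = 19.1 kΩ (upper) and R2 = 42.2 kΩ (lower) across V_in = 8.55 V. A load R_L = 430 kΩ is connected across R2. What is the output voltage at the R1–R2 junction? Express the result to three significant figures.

V_out ≈ 5.71 V

First combine the lower leg with the load: R2 ‖ R_L = 38.43 kΩ.
Voltage divider with the loaded lower leg: V_out = 8.55 × 38.43/(19.1 + 38.43) = 8.55 × 0.6680 = 5.711 V.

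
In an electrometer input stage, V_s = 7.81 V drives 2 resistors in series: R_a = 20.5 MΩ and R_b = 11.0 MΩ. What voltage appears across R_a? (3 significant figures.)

Total series resistance ΣR = 20.5 + 11.0 = 31.50 MΩ.
By the voltage-divider rule, V = 7.81 × 20.50/31.50 = 5.083 V.

V ≈ 5.08 V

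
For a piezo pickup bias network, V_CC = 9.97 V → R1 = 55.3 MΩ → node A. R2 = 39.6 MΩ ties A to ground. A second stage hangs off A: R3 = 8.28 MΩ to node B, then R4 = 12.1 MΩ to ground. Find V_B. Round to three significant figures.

The second stage (R3 + R4 = 20.38 MΩ) loads node A in parallel with R2.
Effective lower resistance at A: R2 ‖ 20.38 = 13.46 MΩ.
First divider: V_A = V_CC · 13.46/(55.3 + 13.46) = 1.951 V.
Stage 2 is unloaded, so V_B = V_A · R4/(R3+R4) = 1.951 × 12.1/20.38 = 1.158 V.

V_B ≈ 1.16 V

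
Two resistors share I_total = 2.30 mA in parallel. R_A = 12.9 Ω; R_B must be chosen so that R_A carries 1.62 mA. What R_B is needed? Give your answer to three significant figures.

R_B ≈ 30.7 Ω

In a two-way split, I_A/I_total = R_B/(R_A + R_B).
1.62/2.30 = R_B/(R_A + R_B) → R_B = R_A · (0.7043)/(1 − 0.7043) = 12.9 × 2.382 = 30.73 Ω.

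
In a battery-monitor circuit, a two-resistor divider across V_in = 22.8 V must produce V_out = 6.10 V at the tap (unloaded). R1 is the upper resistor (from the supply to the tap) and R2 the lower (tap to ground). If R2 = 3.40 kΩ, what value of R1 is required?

R1 ≈ 9.31 kΩ

Required fraction k = V_out/V_in = 0.2675.
So R1 = R2 · (V_in/V_out − 1) = 3.40 × (22.8/6.10 − 1) = 3.40 × 2.738 = 9.308 kΩ.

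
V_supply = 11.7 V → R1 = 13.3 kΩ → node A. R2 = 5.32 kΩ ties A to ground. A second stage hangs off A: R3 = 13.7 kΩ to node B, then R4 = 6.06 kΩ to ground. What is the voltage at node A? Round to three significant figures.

Looking into the second stage from A: R3 + R4 = 19.76 kΩ appears in parallel with R2.
Effective lower resistance at A: R2 ‖ 19.76 = 4.192 kΩ.
First divider: V_A = V_supply · 4.192/(13.3 + 4.192) = 2.804 V.

V_A ≈ 2.80 V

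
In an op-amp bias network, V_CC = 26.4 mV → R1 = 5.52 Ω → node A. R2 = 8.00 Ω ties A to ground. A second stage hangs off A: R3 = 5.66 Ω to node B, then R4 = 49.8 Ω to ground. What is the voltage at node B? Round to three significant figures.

Node A sees R2 in parallel with the series input of stage 2, R3 + R4 = 55.46 Ω.
Effective lower resistance at A: R2 ‖ 55.46 = 6.991 Ω.
So V_A = 26.4 × 0.5588 = 14.75 mV.
Then the unloaded second divider: V_B = V_A × R4/(R3+R4) = 14.75 × 0.8979 = 13.25 mV.

V_B ≈ 13.2 mV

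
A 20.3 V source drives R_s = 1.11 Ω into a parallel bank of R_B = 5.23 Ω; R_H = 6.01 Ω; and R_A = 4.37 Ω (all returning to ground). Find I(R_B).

I ≈ 2.35 A

Combine the parallel branches: R_p = (1/5.23 + 1/6.01 + 1/4.37)⁻¹ = 1.705 Ω.
Node voltage V_A = V_supply · R_p/(R_s + R_p) = 20.3 × 0.6057 = 12.30 V.
Branch current I = V_A/R_B = 12.30/5.23 = 2.351 A.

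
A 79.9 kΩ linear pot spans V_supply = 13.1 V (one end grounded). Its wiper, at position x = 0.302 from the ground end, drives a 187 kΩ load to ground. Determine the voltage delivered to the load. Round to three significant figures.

Split the track: R_lower = x·R_p = 24.13 kΩ, R_upper = (1−x)·R_p = 55.77 kΩ.
(x·R_p) ‖ R_L = 21.37 kΩ.
Then V_out = V_supply · 21.37/(55.77 + 21.37) = 3.629 V.

V_out ≈ 3.63 V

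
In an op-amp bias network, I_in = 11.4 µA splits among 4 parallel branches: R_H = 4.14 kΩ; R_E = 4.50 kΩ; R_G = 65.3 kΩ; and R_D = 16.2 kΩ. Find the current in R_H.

I ≈ 5.09 µA

Conductances: ΣG = 1/4.14 + 1/4.50 + 1/65.3 + 1/16.2 = 0.5408 (1/kΩ).
By the current-divider rule, I = I_in · G_k/ΣG = 11.4 × 0.4466 = 5.092 µA.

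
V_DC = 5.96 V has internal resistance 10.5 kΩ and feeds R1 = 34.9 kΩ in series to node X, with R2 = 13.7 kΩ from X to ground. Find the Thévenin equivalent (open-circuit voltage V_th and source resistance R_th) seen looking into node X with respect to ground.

R1' = 10.5 + 34.9 = 45.40 kΩ (source resistance + R1).
With X open, the divider is unloaded: V_th = 5.96 × 13.7/59.10 = 1.382 V.
With V_DC suppressed (replaced by a short), R_th = R1' ‖ R2 = (45.40 × 13.7)/(45.40 + 13.7) = 10.52 kΩ.

V_th ≈ 1.38 V, R_th ≈ 10.5 kΩ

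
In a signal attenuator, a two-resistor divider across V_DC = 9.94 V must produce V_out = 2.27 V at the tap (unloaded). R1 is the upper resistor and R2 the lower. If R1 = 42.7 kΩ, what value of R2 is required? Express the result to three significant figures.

Required fraction k = V_out/V_DC = 0.2284.
So R2 = R1 · V_out/(V_DC − V_out) = 42.7 × 2.27/(9.94 − 2.27) = 42.7 × 0.2960 = 12.64 kΩ.

R2 ≈ 12.6 kΩ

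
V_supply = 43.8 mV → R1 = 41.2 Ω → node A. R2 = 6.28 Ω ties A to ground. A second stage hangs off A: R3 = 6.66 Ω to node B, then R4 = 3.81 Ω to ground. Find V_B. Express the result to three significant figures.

V_B ≈ 1.39 mV

Node A sees R2 in parallel with the series input of stage 2, R3 + R4 = 10.47 Ω.
Effective lower resistance at A: R2 ‖ 10.47 = 3.925 Ω.
So V_A = 43.8 × 0.08699 = 3.810 mV.
V_B = V_A × 0.3639 = 1.387 mV.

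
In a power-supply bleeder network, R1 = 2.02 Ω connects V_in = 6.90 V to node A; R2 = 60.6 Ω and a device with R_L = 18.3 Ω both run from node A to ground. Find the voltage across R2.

V_out ≈ 6.03 V

First combine the lower leg with the load: R2 ‖ R_L = 14.06 Ω.
Now apply the divider: V_out = 6.90 × 0.8743 = 6.033 V.
(Unloaded it would be 6.68 V; the load pulls it down.)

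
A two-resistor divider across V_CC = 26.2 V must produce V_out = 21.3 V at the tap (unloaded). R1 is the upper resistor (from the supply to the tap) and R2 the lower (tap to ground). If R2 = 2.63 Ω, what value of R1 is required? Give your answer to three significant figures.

The divider ratio is R2/(R1+R2) = 21.3/26.2 = 0.8130.
R1 = R2·(1/k − 1) = 2.63 × 0.2300 = 0.6050 Ω.

R1 ≈ 0.605 Ω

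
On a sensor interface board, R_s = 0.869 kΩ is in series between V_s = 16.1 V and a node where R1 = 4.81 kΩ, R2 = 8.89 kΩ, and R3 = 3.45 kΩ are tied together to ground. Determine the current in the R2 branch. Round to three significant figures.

I ≈ 1.18 mA

Parallel bank: R_p = 1/(1/4.81 + 1/8.89 + 1/3.45) = 1.639 kΩ.
V_A = 16.1 × 1.639/2.508 = 10.52 V.
Branch current I = V_A/R2 = 10.52/8.89 = 1.183 mA.
(Equivalently: I_total = 6.420 mA, then current-divider fraction G_k/ΣG = 0.1843.)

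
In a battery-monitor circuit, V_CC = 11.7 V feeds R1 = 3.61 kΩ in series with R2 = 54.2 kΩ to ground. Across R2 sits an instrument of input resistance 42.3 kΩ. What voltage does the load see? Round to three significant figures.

The load sits in parallel with R2, giving an effective lower resistance R2' = R2·R_L/(R2+R_L) = 23.76 kΩ.
Then V_out = V_CC · R2'/(R1 + R2') = 11.7 × 23.76/27.37 = 10.16 V.

V_out ≈ 10.2 V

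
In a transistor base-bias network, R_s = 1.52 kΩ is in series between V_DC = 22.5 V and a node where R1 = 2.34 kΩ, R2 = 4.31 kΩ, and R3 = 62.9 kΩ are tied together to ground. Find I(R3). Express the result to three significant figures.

Parallel bank: R_p = 1/(1/2.34 + 1/4.31 + 1/62.9) = 1.481 kΩ.
V_A = 22.5 × 1.481/3.001 = 11.10 V.
I(R3) = V_A / R3 = 11.10/62.9 = 0.1765 mA.
(Equivalently: I_total = 7.498 mA, then current-divider fraction G_k/ΣG = 0.02354.)

I ≈ 0.177 mA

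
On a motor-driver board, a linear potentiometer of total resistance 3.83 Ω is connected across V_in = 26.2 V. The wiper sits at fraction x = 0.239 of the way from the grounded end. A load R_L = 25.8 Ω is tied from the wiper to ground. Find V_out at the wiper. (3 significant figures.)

The pot divides into 2.915 Ω above the wiper and 0.9154 Ω below.
(x·R_p) ‖ R_L = 0.8840 Ω.
Loaded-divider output: V_out = 26.2 × 0.2327 = 6.097 V.

V_out ≈ 6.10 V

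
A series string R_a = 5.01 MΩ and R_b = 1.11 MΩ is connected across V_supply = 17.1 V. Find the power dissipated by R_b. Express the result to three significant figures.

Series current I = V_supply/ΣR = 17.1/6.120 = 2.794 µA.
P = I²R = 7.807 × 1.11 = 8.666 µW.

P ≈ 8.67 µW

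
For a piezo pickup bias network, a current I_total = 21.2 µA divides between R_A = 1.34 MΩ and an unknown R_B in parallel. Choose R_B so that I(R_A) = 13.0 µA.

The fraction through R_A equals R_B/(R_A+R_B).
With f = 0.6132, R_B = R_A · f/(1−f) = 1.34 × 1.585 = 2.124 MΩ.

R_B ≈ 2.12 MΩ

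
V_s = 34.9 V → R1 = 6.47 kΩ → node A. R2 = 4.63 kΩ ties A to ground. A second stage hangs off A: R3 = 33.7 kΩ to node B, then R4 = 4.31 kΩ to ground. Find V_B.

Node A sees R2 in parallel with the series input of stage 2, R3 + R4 = 38.01 kΩ.
Effective lower resistance at A: R2 ‖ 38.01 = 4.127 kΩ.
V_A = 34.9 × 4.127/(6.47 + 4.127) = 13.59 V.
Then the unloaded second divider: V_B = V_A × R4/(R3+R4) = 13.59 × 0.1134 = 1.541 V.

V_B ≈ 1.54 V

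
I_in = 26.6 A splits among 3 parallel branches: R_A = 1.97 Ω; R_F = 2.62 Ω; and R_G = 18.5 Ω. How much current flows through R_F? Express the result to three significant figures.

I ≈ 10.8 A

Total conductance ΣG = 1/1.97 + 1/2.62 + 1/18.5 = 0.9433 (units of 1/Ω).
By the current-divider rule, I = I_in · G_k/ΣG = 26.6 × 0.4046 = 10.76 A.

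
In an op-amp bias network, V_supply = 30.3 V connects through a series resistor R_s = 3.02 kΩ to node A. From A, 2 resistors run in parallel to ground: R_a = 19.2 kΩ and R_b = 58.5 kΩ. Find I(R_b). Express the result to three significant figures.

I ≈ 0.428 mA

Combine the parallel branches: R_p = (1/19.2 + 1/58.5)⁻¹ = 14.46 kΩ.
Node voltage V_A = V_supply · R_p/(R_s + R_p) = 30.3 × 0.8272 = 25.06 V.
Branch current I = V_A/R_b = 25.06/58.5 = 0.4284 mA.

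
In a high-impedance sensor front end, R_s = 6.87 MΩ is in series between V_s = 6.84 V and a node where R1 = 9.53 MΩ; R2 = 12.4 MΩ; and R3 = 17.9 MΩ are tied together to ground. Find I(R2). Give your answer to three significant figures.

I ≈ 0.207 µA

Parallel bank: R_p = 1/(1/9.53 + 1/12.4 + 1/17.9) = 4.142 MΩ.
Node voltage V_A = V_s · R_p/(R_s + R_p) = 6.84 × 0.3761 = 2.573 V.
Branch current I = V_A/R2 = 2.573/12.4 = 0.2075 µA.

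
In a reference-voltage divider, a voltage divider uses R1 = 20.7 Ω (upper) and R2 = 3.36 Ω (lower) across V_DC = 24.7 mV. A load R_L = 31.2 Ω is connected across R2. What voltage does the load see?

First combine the lower leg with the load: R2 ‖ R_L = 3.033 Ω.
Voltage divider with the loaded lower leg: V_out = 24.7 × 3.033/(20.7 + 3.033) = 24.7 × 0.1278 = 3.157 mV.
(Unloaded it would be 3.45 mV; the load pulls it down.)

V_out ≈ 3.16 mV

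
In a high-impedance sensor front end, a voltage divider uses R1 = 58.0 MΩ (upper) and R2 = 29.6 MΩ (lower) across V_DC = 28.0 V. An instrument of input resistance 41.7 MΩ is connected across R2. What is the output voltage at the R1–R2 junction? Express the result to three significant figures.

V_out ≈ 6.44 V

R2 ‖ R_L = (29.6 × 41.7)/(29.6 + 41.7) = 17.31 MΩ.
Voltage divider with the loaded lower leg: V_out = 28.0 × 17.31/(58.0 + 17.31) = 28.0 × 0.2299 = 6.436 V.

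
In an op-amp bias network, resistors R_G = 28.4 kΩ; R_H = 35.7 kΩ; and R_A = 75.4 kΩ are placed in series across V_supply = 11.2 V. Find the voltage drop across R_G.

V ≈ 2.28 V

ΣR = 28.4 + 35.7 + 75.4 = 139.5 kΩ.
Voltage divider: V = V_supply · (28.40 / 139.5) = 11.2 × 0.2036 = 2.280 V.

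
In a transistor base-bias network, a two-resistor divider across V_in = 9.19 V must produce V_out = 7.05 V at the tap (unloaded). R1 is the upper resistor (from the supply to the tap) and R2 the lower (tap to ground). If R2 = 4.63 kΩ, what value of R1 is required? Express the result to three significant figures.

The divider ratio is R2/(R1+R2) = 7.05/9.19 = 0.7671.
Rearranging, R1 = R2·(1−k)/k = 4.63 × 0.3035 = 1.405 kΩ.

R1 ≈ 1.41 kΩ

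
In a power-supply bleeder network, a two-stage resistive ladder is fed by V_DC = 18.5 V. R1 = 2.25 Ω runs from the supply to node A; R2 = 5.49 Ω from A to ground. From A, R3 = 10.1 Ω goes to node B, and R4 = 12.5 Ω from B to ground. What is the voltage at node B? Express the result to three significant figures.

Node A sees R2 in parallel with the series input of stage 2, R3 + R4 = 22.60 Ω.
Effective lower resistance at A: R2 ‖ 22.60 = 4.417 Ω.
V_A = 18.5 × 4.417/(2.25 + 4.417) = 12.26 V.
V_B = V_A × 0.5531 = 6.779 V.

V_B ≈ 6.78 V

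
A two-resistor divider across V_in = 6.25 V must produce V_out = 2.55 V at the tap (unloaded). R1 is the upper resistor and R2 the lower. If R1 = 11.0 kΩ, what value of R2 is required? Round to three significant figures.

V_out/V_in = R2/(R1+R2) = 0.4080.
So R2 = R1 · V_out/(V_in − V_out) = 11.0 × 2.55/(6.25 − 2.55) = 11.0 × 0.6892 = 7.581 kΩ.

R2 ≈ 7.58 kΩ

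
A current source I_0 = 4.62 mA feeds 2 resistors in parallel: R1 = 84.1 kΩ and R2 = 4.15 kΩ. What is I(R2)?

I ≈ 4.40 mA

For two parallel branches, I_k = I_0 · (other R)/(sum of R).
I(R2) = 4.62 × 84.1/(84.1 + 4.15) = 4.62 × 0.9530 = 4.403 mA.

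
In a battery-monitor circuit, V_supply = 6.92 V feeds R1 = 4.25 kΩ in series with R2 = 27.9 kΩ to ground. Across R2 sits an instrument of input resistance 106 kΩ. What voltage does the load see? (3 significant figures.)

V_out ≈ 5.80 V

First combine the lower leg with the load: R2 ‖ R_L = 22.09 kΩ.
Now apply the divider: V_out = 6.92 × 0.8386 = 5.803 V.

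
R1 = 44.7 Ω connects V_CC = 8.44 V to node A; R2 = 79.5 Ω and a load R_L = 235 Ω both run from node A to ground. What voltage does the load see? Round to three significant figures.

R2 ‖ R_L = (79.5 × 235)/(79.5 + 235) = 59.40 Ω.
Now apply the divider: V_out = 8.44 × 0.5706 = 4.816 V.

V_out ≈ 4.82 V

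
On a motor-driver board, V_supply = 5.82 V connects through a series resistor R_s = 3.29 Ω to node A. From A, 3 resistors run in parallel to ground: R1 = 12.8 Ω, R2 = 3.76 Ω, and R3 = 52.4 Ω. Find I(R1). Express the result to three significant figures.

I ≈ 0.207 A

Equivalent of the parallel group: R_p = 2.754 Ω.
V_A = 5.82 × 2.754/6.044 = 2.652 V.
Branch current I = V_A/R1 = 2.652/12.8 = 0.2072 A.
(Check via current divider: I_total = 0.9630 A; share G_k/ΣG = 0.2151 → same result.)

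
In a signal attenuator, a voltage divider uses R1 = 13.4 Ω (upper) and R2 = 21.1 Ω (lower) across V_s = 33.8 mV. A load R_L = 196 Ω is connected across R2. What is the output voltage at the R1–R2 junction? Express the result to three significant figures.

V_out ≈ 19.8 mV

The load sits in parallel with R2, giving an effective lower resistance R2' = R2·R_L/(R2+R_L) = 19.05 Ω.
Voltage divider with the loaded lower leg: V_out = 33.8 × 19.05/(13.4 + 19.05) = 33.8 × 0.5870 = 19.84 mV.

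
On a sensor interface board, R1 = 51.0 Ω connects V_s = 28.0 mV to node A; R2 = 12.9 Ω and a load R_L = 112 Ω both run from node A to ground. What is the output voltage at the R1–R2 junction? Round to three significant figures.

First combine the lower leg with the load: R2 ‖ R_L = 11.57 Ω.
Then V_out = V_s · R2'/(R1 + R2') = 28.0 × 11.57/62.57 = 5.177 mV.
(Unloaded it would be 5.65 mV; the load pulls it down.)

V_out ≈ 5.18 mV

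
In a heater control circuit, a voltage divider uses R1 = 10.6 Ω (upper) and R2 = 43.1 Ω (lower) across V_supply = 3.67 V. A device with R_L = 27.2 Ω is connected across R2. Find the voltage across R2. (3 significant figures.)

V_out ≈ 2.24 V

R2 ‖ R_L = (43.1 × 27.2)/(43.1 + 27.2) = 16.68 Ω.
Voltage divider with the loaded lower leg: V_out = 3.67 × 16.68/(10.6 + 16.68) = 3.67 × 0.6114 = 2.244 V.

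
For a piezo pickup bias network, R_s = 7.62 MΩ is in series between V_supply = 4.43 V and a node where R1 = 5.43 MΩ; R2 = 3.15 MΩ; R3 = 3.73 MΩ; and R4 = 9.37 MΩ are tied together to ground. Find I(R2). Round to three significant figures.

Combine the parallel branches: R_p = (1/5.43 + 1/3.15 + 1/3.73 + 1/9.37)⁻¹ = 1.141 MΩ.
V_A by voltage divider: V_A = 4.43 × 1.141/(7.62 + 1.141) = 0.5769 V.
I(R2) = V_A / R2 = 0.5769/3.15 = 0.1832 µA.

I ≈ 0.183 µA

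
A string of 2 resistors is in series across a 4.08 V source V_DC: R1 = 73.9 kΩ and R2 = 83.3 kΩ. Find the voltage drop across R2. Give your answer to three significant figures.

V ≈ 2.16 V

Total series resistance ΣR = 73.9 + 83.3 = 157.2 kΩ.
Voltage divider: V = V_DC · (83.30 / 157.2) = 4.08 × 0.5299 = 2.162 V.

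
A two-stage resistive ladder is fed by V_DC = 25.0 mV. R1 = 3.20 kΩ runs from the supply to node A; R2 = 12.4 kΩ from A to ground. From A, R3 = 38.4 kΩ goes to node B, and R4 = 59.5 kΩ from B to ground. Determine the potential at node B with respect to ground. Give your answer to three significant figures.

Node A sees R2 in parallel with the series input of stage 2, R3 + R4 = 97.90 kΩ.
Effective lower resistance at A: R2 ‖ 97.90 = 11.01 kΩ.
So V_A = 25.0 × 0.7747 = 19.37 mV.
Then the unloaded second divider: V_B = V_A × R4/(R3+R4) = 19.37 × 0.6078 = 11.77 mV.

V_B ≈ 11.8 mV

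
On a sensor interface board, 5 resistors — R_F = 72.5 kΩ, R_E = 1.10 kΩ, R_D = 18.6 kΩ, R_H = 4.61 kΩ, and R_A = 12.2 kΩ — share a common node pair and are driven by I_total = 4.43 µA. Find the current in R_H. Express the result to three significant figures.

I ≈ 0.753 µA

ΣG = 1/72.5 + 1/1.10 + 1/18.6 + 1/4.61 + 1/12.2 = 1.276.
R_H takes the fraction G_k/ΣG = 0.2169/1.276 = 0.1701, so I = 4.43 × 0.1701 = 0.7534 µA.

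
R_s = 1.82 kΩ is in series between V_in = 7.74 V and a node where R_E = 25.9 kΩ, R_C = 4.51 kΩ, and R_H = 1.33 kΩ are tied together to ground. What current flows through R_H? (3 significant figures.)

Combine the parallel branches: R_p = (1/25.9 + 1/4.51 + 1/1.33)⁻¹ = 0.9879 kΩ.
Node voltage V_A = V_in · R_p/(R_s + R_p) = 7.74 × 0.3518 = 2.723 V.
Branch current I = V_A/R_H = 2.723/1.33 = 2.048 mA.
(Check via current divider: I_total = 2.756 mA; share G_k/ΣG = 0.7428 → same result.)

I ≈ 2.05 mA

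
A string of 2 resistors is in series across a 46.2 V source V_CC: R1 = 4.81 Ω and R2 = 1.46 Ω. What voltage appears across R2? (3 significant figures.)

Total series resistance ΣR = 4.81 + 1.46 = 6.270 Ω.
By the voltage-divider rule, V = 46.2 × 1.460/6.270 = 10.76 V.

V ≈ 10.8 V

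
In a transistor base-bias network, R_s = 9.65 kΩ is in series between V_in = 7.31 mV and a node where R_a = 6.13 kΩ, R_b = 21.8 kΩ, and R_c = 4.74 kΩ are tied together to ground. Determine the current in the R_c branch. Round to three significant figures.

I ≈ 0.305 µA

Parallel bank: R_p = 1/(1/6.13 + 1/21.8 + 1/4.74) = 2.381 kΩ.
V_A by voltage divider: V_A = 7.31 × 2.381/(9.65 + 2.381) = 1.447 mV.
I(R_c) = V_A / R_c = 1.447/4.74 = 0.3052 µA.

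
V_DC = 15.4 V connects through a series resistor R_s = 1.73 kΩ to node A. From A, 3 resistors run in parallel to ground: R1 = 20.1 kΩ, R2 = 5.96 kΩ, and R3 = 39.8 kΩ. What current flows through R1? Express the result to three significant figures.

Parallel bank: R_p = 1/(1/20.1 + 1/5.96 + 1/39.8) = 4.121 kΩ.
V_A = 15.4 × 4.121/5.851 = 10.85 V.
Branch current I = V_A/R1 = 10.85/20.1 = 0.5396 mA.

I ≈ 0.540 mA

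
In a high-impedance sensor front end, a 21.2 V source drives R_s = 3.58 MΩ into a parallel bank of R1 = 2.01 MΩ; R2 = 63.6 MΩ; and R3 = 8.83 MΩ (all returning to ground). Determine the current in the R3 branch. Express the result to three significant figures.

I ≈ 0.740 µA

Equivalent of the parallel group: R_p = 1.596 MΩ.
Node voltage V_A = V_supply · R_p/(R_s + R_p) = 21.2 × 0.3084 = 6.538 V.
I(R3) = V_A / R3 = 6.538/8.83 = 0.7404 µA.
(Equivalently: I_total = 4.096 µA, then current-divider fraction G_k/ΣG = 0.1808.)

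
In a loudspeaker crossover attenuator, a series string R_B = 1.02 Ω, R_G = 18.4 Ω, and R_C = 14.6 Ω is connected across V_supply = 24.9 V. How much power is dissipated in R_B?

P ≈ 0.546 W

ΣR = 34.02 Ω → I = 24.9/34.02 = 0.7319 A.
P(R_B) = I²·R_B = (0.7319)² × 1.02 = 0.5464 W.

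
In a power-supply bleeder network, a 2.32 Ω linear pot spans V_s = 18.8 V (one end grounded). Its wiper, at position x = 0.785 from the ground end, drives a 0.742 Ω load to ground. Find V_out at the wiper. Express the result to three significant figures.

V_out ≈ 9.66 V

Split the track: R_lower = x·R_p = 1.821 Ω, R_upper = (1−x)·R_p = 0.4988 Ω.
R_L loads the lower segment: effective lower R = 0.5272 Ω.
Loaded-divider output: V_out = 18.8 × 0.5138 = 9.660 V.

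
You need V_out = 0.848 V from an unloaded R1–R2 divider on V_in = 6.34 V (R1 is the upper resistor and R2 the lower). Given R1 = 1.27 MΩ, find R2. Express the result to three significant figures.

V_out/V_in = R2/(R1+R2) = 0.1338.
Rearranging, R2 = R1·k/(1−k) = 1.27 × 0.1544 = 0.1961 MΩ.

R2 ≈ 0.196 MΩ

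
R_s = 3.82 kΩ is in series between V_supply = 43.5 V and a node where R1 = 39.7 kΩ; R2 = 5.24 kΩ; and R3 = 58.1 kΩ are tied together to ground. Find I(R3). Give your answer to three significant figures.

I ≈ 0.396 mA

Equivalent of the parallel group: R_p = 4.287 kΩ.
V_A = 43.5 × 4.287/8.107 = 23.00 V.
Branch current I = V_A/R3 = 23.00/58.1 = 0.3959 mA.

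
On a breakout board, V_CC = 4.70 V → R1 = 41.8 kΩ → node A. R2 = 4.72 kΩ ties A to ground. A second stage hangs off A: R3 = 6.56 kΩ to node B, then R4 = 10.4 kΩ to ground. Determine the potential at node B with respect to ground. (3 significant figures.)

Looking into the second stage from A: R3 + R4 = 16.96 kΩ appears in parallel with R2.
Effective lower resistance at A: R2 ‖ 16.96 = 3.692 kΩ.
First divider: V_A = V_CC · 3.692/(41.8 + 3.692) = 0.3815 V.
V_B = V_A × 0.6132 = 0.2339 V.

V_B ≈ 0.234 V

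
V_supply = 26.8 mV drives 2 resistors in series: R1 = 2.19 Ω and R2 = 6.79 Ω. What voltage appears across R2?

ΣR = 2.19 + 6.79 = 8.980 Ω.
Voltage divider: V = V_supply · (6.790 / 8.980) = 26.8 × 0.7561 = 20.26 mV.

V ≈ 20.3 mV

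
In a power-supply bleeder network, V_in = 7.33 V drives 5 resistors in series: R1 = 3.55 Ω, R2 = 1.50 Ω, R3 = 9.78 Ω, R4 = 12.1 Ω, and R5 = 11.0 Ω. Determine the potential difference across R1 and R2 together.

V ≈ 0.976 V

Total series resistance ΣR = 3.55 + 1.50 + 9.78 + 12.1 + 11.0 = 37.93 Ω.
R_{R1..R2} = 3.55 + 1.50 = 5.050 Ω.
V = V_in · R/ΣR = 7.33 × 0.1331 = 0.9759 V.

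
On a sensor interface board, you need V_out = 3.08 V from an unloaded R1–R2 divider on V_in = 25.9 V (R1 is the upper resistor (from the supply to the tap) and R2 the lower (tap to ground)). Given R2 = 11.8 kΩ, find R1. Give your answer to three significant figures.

R1 ≈ 87.4 kΩ

V_out/V_in = R2/(R1+R2) = 0.1189.
R1 = R2·(1/k − 1) = 11.8 × 7.409 = 87.43 kΩ.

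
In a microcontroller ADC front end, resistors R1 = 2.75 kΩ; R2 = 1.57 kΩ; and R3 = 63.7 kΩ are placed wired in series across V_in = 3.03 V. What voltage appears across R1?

ΣR = 2.75 + 1.57 + 63.7 = 68.02 kΩ.
V = V_in · R/ΣR = 3.03 × 0.04043 = 0.1225 V.

V ≈ 0.123 V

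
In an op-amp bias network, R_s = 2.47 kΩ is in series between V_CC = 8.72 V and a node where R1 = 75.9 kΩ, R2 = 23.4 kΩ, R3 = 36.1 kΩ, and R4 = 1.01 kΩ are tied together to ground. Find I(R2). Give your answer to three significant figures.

Equivalent of the parallel group: R_p = 0.9314 kΩ.
V_A = 8.72 × 0.9314/3.401 = 2.388 V.
Branch current I = V_A/R2 = 2.388/23.4 = 0.1020 mA.

I ≈ 0.102 mA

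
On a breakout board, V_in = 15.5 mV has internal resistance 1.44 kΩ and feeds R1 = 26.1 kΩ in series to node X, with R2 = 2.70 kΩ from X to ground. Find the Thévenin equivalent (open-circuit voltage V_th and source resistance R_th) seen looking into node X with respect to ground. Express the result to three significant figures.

R1' = 1.44 + 26.1 = 27.54 kΩ (source resistance + R1).
V_th is the unloaded tap voltage: V_in · R2/(R1'+R2) = 15.5 × 0.08929 = 1.384 mV.
With V_in suppressed (replaced by a short), R_th = R1' ‖ R2 = (27.54 × 2.70)/(27.54 + 2.70) = 2.459 kΩ.

V_th ≈ 1.38 mV, R_th ≈ 2.46 kΩ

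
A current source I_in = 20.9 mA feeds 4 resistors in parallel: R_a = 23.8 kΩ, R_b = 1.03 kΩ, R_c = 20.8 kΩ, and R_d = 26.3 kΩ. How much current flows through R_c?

I ≈ 0.914 mA

Conductances: ΣG = 1/23.8 + 1/1.03 + 1/20.8 + 1/26.3 = 1.099 (1/kΩ).
Current divider: I(R_c) = I_in · G_k/ΣG = 20.9 × (0.04808/1.099) = 20.9 × 0.04375 = 0.9143 mA.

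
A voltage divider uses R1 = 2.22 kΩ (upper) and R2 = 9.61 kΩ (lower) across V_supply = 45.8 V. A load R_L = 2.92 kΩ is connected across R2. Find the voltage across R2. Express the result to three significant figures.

V_out ≈ 23.0 V

First combine the lower leg with the load: R2 ‖ R_L = 2.240 kΩ.
Voltage divider with the loaded lower leg: V_out = 45.8 × 2.240/(2.22 + 2.240) = 45.8 × 0.5022 = 23.00 V.
(Unloaded it would be 37.2 V; the load pulls it down.)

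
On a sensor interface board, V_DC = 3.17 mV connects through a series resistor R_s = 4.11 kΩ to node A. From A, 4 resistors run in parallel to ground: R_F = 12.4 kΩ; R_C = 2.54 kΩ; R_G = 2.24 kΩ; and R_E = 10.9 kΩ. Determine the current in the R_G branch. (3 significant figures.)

I ≈ 0.274 µA

Equivalent of the parallel group: R_p = 0.9876 kΩ.
Node voltage V_A = V_DC · R_p/(R_s + R_p) = 3.17 × 0.1937 = 0.6142 mV.
Branch current I = V_A/R_G = 0.6142/2.24 = 0.2742 µA.
(Equivalently: I_total = 0.6219 µA, then current-divider fraction G_k/ΣG = 0.4409.)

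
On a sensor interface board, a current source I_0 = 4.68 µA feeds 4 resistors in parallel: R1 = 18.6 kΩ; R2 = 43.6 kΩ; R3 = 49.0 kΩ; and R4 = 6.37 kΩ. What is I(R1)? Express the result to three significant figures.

Total conductance ΣG = 1/18.6 + 1/43.6 + 1/49.0 + 1/6.37 = 0.2541 (units of 1/kΩ).
By the current-divider rule, I = I_0 · G_k/ΣG = 4.68 × 0.2116 = 0.9902 µA.

I ≈ 0.990 µA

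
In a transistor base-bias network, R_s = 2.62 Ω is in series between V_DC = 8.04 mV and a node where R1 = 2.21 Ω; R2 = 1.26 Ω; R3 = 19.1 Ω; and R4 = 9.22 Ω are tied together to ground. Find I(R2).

I ≈ 1.36 mA

Parallel bank: R_p = 1/(1/2.21 + 1/1.26 + 1/19.1 + 1/9.22) = 0.7108 Ω.
V_A = 8.04 × 0.7108/3.331 = 1.716 mV.
Branch current I = V_A/R2 = 1.716/1.26 = 1.362 mA.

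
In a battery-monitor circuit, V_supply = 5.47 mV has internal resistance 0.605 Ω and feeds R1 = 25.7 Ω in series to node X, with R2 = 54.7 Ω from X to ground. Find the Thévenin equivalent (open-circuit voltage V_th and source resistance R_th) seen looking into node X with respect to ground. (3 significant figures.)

R1' = 0.605 + 25.7 = 26.30 Ω (source resistance + R1).
V_th is the unloaded tap voltage: V_supply · R2/(R1'+R2) = 5.47 × 0.6753 = 3.694 mV.
Looking into X with the source shorted: R_th = R1'·R2/(R1'+R2) = 26.30 × 54.7/81.00 = 17.76 Ω.

V_th ≈ 3.69 mV, R_th ≈ 17.8 Ω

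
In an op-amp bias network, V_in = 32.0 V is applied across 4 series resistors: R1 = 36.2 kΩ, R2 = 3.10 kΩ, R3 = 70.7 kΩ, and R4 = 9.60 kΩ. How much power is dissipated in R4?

P ≈ 0.687 mW

ΣR = 119.6 kΩ → I = 32.0/119.6 = 0.2676 mA.
P(R4) = I²·R4 = (0.2676)² × 9.60 = 0.6872 mW.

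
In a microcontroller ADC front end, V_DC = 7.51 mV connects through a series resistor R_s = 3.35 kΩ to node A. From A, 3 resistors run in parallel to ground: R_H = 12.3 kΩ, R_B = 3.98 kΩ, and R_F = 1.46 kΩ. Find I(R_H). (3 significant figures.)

I ≈ 0.138 µA

Parallel bank: R_p = 1/(1/12.3 + 1/3.98 + 1/1.46) = 0.9828 kΩ.
V_A = 7.51 × 0.9828/4.333 = 1.703 mV.
Branch current I = V_A/R_H = 1.703/12.3 = 0.1385 µA.
(Check via current divider: I_total = 1.733 µA; share G_k/ΣG = 0.07990 → same result.)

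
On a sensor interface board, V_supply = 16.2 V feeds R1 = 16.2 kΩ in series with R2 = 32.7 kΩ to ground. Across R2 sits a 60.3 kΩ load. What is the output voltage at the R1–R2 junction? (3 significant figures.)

R2 ‖ R_L = (32.7 × 60.3)/(32.7 + 60.3) = 21.20 kΩ.
Voltage divider with the loaded lower leg: V_out = 16.2 × 21.20/(16.2 + 21.20) = 16.2 × 0.5669 = 9.183 V.
(Unloaded it would be 10.8 V; the load pulls it down.)

V_out ≈ 9.18 V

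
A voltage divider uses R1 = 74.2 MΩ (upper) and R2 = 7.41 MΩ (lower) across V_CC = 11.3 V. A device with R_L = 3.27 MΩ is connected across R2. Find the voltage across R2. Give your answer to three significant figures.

V_out ≈ 0.335 V

The load sits in parallel with R2, giving an effective lower resistance R2' = R2·R_L/(R2+R_L) = 2.269 MΩ.
Now apply the divider: V_out = 11.3 × 0.02967 = 0.3353 V.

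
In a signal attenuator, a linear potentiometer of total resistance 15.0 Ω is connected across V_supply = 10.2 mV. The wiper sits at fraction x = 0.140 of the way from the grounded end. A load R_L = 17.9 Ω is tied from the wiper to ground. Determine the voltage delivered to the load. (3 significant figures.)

Lower segment x·R_p = 2.100 Ω; upper segment (1−x)·R_p = 12.90 Ω.
(x·R_p) ‖ R_L = 1.879 Ω.
Loaded-divider output: V_out = 10.2 × 0.1272 = 1.297 mV.

V_out ≈ 1.30 mV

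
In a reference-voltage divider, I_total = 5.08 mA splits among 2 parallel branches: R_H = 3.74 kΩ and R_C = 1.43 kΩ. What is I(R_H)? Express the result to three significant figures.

I ≈ 1.41 mA

Two-branch current divider: I_k = I_total · R_other/(R_1 + R_2).
I(R_H) = 5.08 × 1.43/(3.74 + 1.43) = 5.08 × 0.2766 = 1.405 mA.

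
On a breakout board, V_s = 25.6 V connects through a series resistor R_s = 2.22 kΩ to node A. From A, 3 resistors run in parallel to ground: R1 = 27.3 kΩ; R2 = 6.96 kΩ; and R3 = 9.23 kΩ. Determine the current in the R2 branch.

Parallel bank: R_p = 1/(1/27.3 + 1/6.96 + 1/9.23) = 3.464 kΩ.
V_A = 25.6 × 3.464/5.684 = 15.60 V.
I(R2) = V_A / R2 = 15.60/6.96 = 2.242 mA.

I ≈ 2.24 mA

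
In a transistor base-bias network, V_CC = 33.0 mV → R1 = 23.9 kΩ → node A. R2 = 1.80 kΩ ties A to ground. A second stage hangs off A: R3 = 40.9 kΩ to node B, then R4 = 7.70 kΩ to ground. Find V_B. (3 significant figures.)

V_B ≈ 0.354 mV

Looking into the second stage from A: R3 + R4 = 48.60 kΩ appears in parallel with R2.
R2 ‖ (R3+R4) = 1.736 kΩ.
V_A = 33.0 × 1.736/(23.9 + 1.736) = 2.234 mV.
V_B = V_A × 0.1584 = 0.3540 mV.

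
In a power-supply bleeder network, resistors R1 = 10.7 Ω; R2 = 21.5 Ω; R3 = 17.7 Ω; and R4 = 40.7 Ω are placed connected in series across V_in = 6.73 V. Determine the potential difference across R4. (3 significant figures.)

V ≈ 3.02 V

Total series resistance ΣR = 10.7 + 21.5 + 17.7 + 40.7 = 90.60 Ω.
By the voltage-divider rule, V = 6.73 × 40.70/90.60 = 3.023 V.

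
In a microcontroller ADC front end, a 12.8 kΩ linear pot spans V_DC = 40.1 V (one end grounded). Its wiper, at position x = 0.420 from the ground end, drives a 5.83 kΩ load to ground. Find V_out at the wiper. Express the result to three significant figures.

Lower segment x·R_p = 5.376 kΩ; upper segment (1−x)·R_p = 7.424 kΩ.
R_L loads the lower segment: effective lower R = 2.797 kΩ.
V_out = 40.1 × 2.797/(7.424 + 2.797) = 10.97 V.
(Unloaded: V_out = x·V_DC = 16.8 V.)

V_out ≈ 11.0 V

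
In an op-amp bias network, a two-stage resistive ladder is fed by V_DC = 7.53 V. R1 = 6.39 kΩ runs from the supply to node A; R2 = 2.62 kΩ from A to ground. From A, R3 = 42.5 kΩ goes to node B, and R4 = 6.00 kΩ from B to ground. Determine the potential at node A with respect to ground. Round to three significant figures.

V_A ≈ 2.11 V

Node A sees R2 in parallel with the series input of stage 2, R3 + R4 = 48.50 kΩ.
Effective lower resistance at A: R2 ‖ 48.50 = 2.486 kΩ.
V_A = 7.53 × 2.486/(6.39 + 2.486) = 2.109 V.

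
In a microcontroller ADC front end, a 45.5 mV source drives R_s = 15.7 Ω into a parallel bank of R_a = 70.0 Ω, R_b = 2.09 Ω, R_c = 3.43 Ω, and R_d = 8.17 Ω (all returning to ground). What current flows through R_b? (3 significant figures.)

I ≈ 1.43 mA

Parallel bank: R_p = 1/(1/70.0 + 1/2.09 + 1/3.43 + 1/8.17) = 1.103 Ω.
V_A = 45.5 × 1.103/16.80 = 2.987 mV.
Branch current I = V_A/R_b = 2.987/2.09 = 1.429 mA.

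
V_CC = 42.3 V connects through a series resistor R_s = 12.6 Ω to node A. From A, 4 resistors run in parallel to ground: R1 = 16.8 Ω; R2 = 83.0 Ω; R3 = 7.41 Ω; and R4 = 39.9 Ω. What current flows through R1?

I ≈ 0.643 A

Combine the parallel branches: R_p = (1/16.8 + 1/83.0 + 1/7.41 + 1/39.9)⁻¹ = 4.318 Ω.
V_A = 42.3 × 4.318/16.92 = 10.80 V.
I(R1) = V_A / R1 = 10.80/16.8 = 0.6426 A.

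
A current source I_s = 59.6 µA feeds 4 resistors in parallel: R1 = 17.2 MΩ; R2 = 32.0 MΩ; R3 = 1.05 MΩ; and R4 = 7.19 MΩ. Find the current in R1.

I ≈ 2.93 µA

Conductances: ΣG = 1/17.2 + 1/32.0 + 1/1.05 + 1/7.19 = 1.181 (1/MΩ).
By the current-divider rule, I = I_s · G_k/ΣG = 59.6 × 0.04924 = 2.934 µA.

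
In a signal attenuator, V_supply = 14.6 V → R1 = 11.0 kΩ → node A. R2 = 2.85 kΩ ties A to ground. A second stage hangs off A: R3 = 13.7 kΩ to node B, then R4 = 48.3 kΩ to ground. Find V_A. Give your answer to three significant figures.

V_A ≈ 2.90 V

Looking into the second stage from A: R3 + R4 = 62.00 kΩ appears in parallel with R2.
Effective lower resistance at A: R2 ‖ 62.00 = 2.725 kΩ.
So V_A = 14.6 × 0.1985 = 2.899 V.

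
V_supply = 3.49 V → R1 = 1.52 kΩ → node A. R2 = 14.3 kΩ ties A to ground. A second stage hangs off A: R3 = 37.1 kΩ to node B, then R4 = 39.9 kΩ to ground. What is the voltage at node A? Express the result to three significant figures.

V_A ≈ 3.10 V

The second stage (R3 + R4 = 77.00 kΩ) loads node A in parallel with R2.
R2 ‖ (R3+R4) = 12.06 kΩ.
V_A = 3.49 × 12.06/(1.52 + 12.06) = 3.099 V.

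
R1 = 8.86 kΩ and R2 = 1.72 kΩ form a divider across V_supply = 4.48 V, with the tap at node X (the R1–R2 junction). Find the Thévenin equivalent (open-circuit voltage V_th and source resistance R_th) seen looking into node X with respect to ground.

V_th ≈ 0.728 V, R_th ≈ 1.44 kΩ

V_th is the unloaded tap voltage: V_supply · R2/(R1+R2) = 4.48 × 0.1626 = 0.7283 V.
Looking into X with the source shorted: R_th = R1·R2/(R1+R2) = 8.860 × 1.72/10.58 = 1.440 kΩ.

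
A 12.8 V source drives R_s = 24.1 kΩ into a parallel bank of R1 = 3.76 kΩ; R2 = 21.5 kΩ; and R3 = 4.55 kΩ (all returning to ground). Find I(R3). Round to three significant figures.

I ≈ 0.203 mA

Parallel bank: R_p = 1/(1/3.76 + 1/21.5 + 1/4.55) = 1.879 kΩ.
V_A = 12.8 × 1.879/25.98 = 0.9257 V.
I(R3) = V_A / R3 = 0.9257/4.55 = 0.2035 mA.
(Equivalently: I_total = 0.4927 mA, then current-divider fraction G_k/ΣG = 0.4129.)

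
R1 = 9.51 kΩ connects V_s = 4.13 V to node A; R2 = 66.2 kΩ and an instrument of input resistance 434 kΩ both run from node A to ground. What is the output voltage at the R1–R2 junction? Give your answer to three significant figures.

The load sits in parallel with R2, giving an effective lower resistance R2' = R2·R_L/(R2+R_L) = 57.44 kΩ.
Now apply the divider: V_out = 4.13 × 0.8580 = 3.543 V.
(Unloaded it would be 3.61 V; the load pulls it down.)

V_out ≈ 3.54 V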